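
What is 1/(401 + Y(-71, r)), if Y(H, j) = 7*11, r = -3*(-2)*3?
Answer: 1/478 ≈ 0.0020920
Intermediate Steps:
r = 18 (r = 6*3 = 18)
Y(H, j) = 77
1/(401 + Y(-71, r)) = 1/(401 + 77) = 1/478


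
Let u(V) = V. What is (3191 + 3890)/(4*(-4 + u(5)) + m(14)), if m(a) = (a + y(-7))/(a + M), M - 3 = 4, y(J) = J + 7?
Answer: 21243/14 ≈ 1517.4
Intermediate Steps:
y(J) = 7 + J
M = 7 (M = 3 + 4 = 7)
m(a) = a/(7 + a) (m(a) = (a + (7 - 7))/(a + 7) = (a + 0)/(7 + a) = a/(7 + a))
(3191 + 3890)/(4*(-4 + u(5)) + m(14)) = (3191 + 3890)/(4*(-4 + 5) + 14/(7 + 14)) = 7081/(4*1 + 14/21) = 7081/(4 + 14*(1/21)) = 7081/(4 + ⅔) = 7081/(14/3) = 7081*(3/14) = 21243/14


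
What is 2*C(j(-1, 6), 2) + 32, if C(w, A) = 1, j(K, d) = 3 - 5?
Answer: 34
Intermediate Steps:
j(K, d) = -2
2*C(j(-1, 6), 2) + 32 = 2*1 + 32 = 2 + 32 = 34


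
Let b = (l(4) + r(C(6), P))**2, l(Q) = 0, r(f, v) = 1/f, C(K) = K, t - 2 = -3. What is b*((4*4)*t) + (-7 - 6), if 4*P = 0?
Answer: -121/9 ≈ -13.444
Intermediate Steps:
t = -1 (t = 2 - 3 = -1)
P = 0 (P = (1/4)*0 = 0)
b = 1/36 (b = (0 + 1/6)**2 = (1/6)**2 = 1/36 ≈ 0.027778)
b*((4*4)*t) + (-7 - 6) = ((4*4)*(-1))/36 + (-7 - 6) = (16*(-1))/36 - 13 = (1/36)*(-16) - 13 = -4/9 - 13 = -121/9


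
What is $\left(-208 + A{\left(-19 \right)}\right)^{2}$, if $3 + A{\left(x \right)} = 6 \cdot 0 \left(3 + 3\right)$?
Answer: $44521$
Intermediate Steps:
$A{\left(x \right)} = -3$ ($A{\left(x \right)} = -3 + 6 \cdot 0 \left(3 + 3\right) = -3 + 0 \cdot 6 = -3 + 0 = -3$)
$\left(-208 + A{\left(-19 \right)}\right)^{2} = \left(-208 - 3\right)^{2} = \left(-211\right)^{2} = 44521$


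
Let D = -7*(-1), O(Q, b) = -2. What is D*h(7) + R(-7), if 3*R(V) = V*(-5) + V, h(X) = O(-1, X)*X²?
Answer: -2030/3 ≈ -676.67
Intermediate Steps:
h(X) = -2*X²
D = 7
R(V) = -4*V/3 (R(V) = (V*(-5) + V)/3 = (-5*V + V)/3 = (-4*V)/3 = -4*V/3)
D*h(7) + R(-7) = 7*(-2*7²) - 4/3*(-7) = 7*(-2*49) + 28/3 = 7*(-98) + 28/3 = -686 + 28/3 = -2030/3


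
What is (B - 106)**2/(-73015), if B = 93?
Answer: -169/73015 ≈ -0.0023146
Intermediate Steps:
(B - 106)**2/(-73015) = (93 - 106)**2/(-73015) = (-13)**2*(-1/73015) = 169*(-1/73015) = -169/73015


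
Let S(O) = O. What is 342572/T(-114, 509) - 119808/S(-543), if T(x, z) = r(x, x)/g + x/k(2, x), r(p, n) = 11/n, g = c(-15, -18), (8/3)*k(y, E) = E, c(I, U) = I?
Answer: 106212007176/827351 ≈ 1.2838e+5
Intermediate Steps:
k(y, E) = 3*E/8
g = -15
T(x, z) = 8/3 - 11/(15*x) (T(x, z) = (11/x)/(-15) + x/((3*x/8)) = (11/x)*(-1/15) + x*(8/(3*x)) = -11/(15*x) + 8/3 = 8/3 - 11/(15*x))
342572/T(-114, 509) - 119808/S(-543) = 342572/(((1/15)*(-11 + 40*(-114))/(-114))) - 119808/(-543) = 342572/(((1/15)*(-1/114)*(-11 - 4560))) - 119808*(-1/543) = 342572/(((1/15)*(-1/114)*(-4571))) + 39936/181 = 342572/(4571/1710) + 39936/181 = 342572*(1710/4571) + 39936/181 = 585798120/4571 + 39936/181 = 106212007176/827351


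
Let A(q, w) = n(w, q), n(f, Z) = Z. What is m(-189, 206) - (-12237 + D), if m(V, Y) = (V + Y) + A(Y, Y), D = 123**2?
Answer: -2669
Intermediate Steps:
A(q, w) = q
D = 15129
m(V, Y) = V + 2*Y (m(V, Y) = (V + Y) + Y = V + 2*Y)
m(-189, 206) - (-12237 + D) = (-189 + 2*206) - (-12237 + 15129) = (-189 + 412) - 1*2892 = 223 - 2892 = -2669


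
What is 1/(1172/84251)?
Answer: 84251/1172 ≈ 71.886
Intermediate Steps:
1/(1172/84251) = 84251/1172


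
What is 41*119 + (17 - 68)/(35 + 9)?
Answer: 214625/44 ≈ 4877.8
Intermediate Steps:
41*119 + (17 - 68)/(35 + 9) = 4879 - 51/44 = 214625/44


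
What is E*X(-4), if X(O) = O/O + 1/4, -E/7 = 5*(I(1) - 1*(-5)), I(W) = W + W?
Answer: -1225/4 ≈ -306.25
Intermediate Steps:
I(W) = 2*W
E = -245 (E = -35*(2*1 - 1*(-5)) = -35*(2 + 5) = -35*7 = -7*35 = -245)
X(O) = 5/4 (X(O) = 1 + 1*(¼) = 1 + ¼ = 5/4)
E*X(-4) = -245*5/4 = -1225/4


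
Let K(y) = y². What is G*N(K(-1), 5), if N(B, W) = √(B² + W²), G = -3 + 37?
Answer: 34*√26 ≈ 173.37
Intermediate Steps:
G = 34
G*N(K(-1), 5) = 34*√(((-1)²)² + 5²) = 34*√(1² + 25) = 34*√(1 + 25) = 34*√26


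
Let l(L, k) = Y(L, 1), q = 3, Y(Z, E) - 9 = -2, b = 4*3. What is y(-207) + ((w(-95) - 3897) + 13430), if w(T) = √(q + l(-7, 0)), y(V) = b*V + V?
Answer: 6842 + √10 ≈ 6845.2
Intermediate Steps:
b = 12
Y(Z, E) = 7 (Y(Z, E) = 9 - 2 = 7)
l(L, k) = 7
y(V) = 13*V (y(V) = 12*V + V = 13*V)
w(T) = √10 (w(T) = √(3 + 7) = √10)
y(-207) + ((w(-95) - 3897) + 13430) = 13*(-207) + ((√10 - 3897) + 13430) = -2691 + ((-3897 + √10) + 13430) = -2691 + (9533 + √10) = 6842 + √10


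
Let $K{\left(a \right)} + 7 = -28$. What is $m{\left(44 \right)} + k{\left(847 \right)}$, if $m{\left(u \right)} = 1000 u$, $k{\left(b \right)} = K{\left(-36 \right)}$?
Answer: $43965$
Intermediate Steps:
$K{\left(a \right)} = -35$ ($K{\left(a \right)} = -7 - 28 = -35$)
$k{\left(b \right)} = -35$
$m{\left(44 \right)} + k{\left(847 \right)} = 1000 \cdot 44 - 35 = 44000 - 35 = 43965$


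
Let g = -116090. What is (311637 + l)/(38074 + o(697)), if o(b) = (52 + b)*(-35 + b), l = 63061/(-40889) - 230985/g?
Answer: 295856377051709/506875124517424 ≈ 0.58369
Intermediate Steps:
l = 424798835/949360802 (l = 63061/(-40889) - 230985/(-116090) = 63061*(-1/40889) - 230985*(-1/116090) = -63061/40889 + 46197/23218 = 424798835/949360802 ≈ 0.44746)
o(b) = (-35 + b)*(52 + b)
(311637 + l)/(38074 + o(697)) = (311637 + 424798835/949360802)/(38074 + (-1820 + 697**2 + 17*697)) = 295856377051709/(949360802*(38074 + (-1820 + 485809 + 11849))) = 295856377051709/(949360802*(38074 + 495838)) = (295856377051709/949360802)/533912 = (295856377051709/949360802)*(1/533912) = 295856377051709/506875124517424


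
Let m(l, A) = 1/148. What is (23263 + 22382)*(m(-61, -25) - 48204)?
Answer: -325640148195/148 ≈ -2.2003e+9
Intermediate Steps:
m(l, A) = 1/148
(23263 + 22382)*(m(-61, -25) - 48204) = (23263 + 22382)*(1/148 - 48204) = 45645*(-7134191/148) = -325640148195/148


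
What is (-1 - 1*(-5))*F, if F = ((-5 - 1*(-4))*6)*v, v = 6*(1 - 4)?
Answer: 432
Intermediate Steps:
v = -18 (v = 6*(-3) = -18)
F = 108 (F = ((-5 - 1*(-4))*6)*(-18) = ((-5 + 4)*6)*(-18) = -1*6*(-18) = -6*(-18) = 108)
(-1 - 1*(-5))*F = (-1 - 1*(-5))*108 = (-1 + 5)*108 = 4*108 = 432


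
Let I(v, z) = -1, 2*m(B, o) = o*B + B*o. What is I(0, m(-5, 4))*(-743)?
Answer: 743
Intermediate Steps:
m(B, o) = B*o (m(B, o) = (o*B + B*o)/2 = (B*o + B*o)/2 = (2*B*o)/2 = B*o)
I(0, m(-5, 4))*(-743) = -1*(-743) = 743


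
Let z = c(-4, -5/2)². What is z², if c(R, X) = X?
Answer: 625/16 ≈ 39.063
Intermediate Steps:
z = 25/4 (z = (-5/2)² = 25/4 ≈ 6.2500)
z² = (25/4)² = 625/16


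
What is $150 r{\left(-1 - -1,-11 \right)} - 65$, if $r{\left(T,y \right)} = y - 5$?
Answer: $-2465$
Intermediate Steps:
$r{\left(T,y \right)} = -5 + y$
$150 r{\left(-1 - -1,-11 \right)} - 65 = 150 \left(-5 - 11\right) - 65 = 150 \left(-16\right) - 65 = -2400 - 65 = -2465$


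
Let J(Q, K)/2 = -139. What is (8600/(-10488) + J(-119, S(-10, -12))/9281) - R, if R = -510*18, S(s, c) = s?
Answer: 111686307847/12167391 ≈ 9179.2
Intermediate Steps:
J(Q, K) = -278 (J(Q, K) = 2*(-139) = -278)
R = -9180
(8600/(-10488) + J(-119, S(-10, -12))/9281) - R = (8600/(-10488) - 278/9281) - 1*(-9180) = (8600*(-1/10488) - 278*1/9281) + 9180 = (-1075/1311 - 278/9281) + 9180 = -10341533/12167391 + 9180 = 111686307847/12167391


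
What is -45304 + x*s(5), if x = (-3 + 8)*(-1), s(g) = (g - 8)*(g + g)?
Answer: -45154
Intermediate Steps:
s(g) = 2*g*(-8 + g) (s(g) = (-8 + g)*(2*g) = 2*g*(-8 + g))
x = -5 (x = 5*(-1) = -5)
-45304 + x*s(5) = -45304 - 10*5*(-8 + 5) = -45304 - 10*5*(-3) = -45304 - 5*(-30) = -45304 + 150 = -45154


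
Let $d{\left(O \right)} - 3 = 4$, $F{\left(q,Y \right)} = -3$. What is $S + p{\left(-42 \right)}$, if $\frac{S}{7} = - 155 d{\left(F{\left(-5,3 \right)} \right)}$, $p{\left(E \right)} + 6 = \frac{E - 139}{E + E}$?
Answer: $- \frac{638303}{84} \approx -7598.8$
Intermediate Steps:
$p{\left(E \right)} = -6 + \frac{-139 + E}{2 E}$ ($p{\left(E \right)} = -6 + \frac{E - 139}{E + E} = -6 + \frac{-139 + E}{2 E}$)
$d{\left(O \right)} = 7$ ($d{\left(O \right)} = 3 + 4 = 7$)
$S = -7595$ ($S = 7 \left(\left(-155\right) 7\right) = 7 \left(-1085\right) = -7595$)
$S + p{\left(-42 \right)} = -7595 + \frac{-139 - -462}{2 \left(-42\right)} = -7595 + \frac{1}{2} \left(- \frac{1}{42}\right) \left(-139 + 462\right) = -7595 + \frac{1}{2} \left(- \frac{1}{42}\right) 323 = -7595 - \frac{323}{84} = - \frac{638303}{84}$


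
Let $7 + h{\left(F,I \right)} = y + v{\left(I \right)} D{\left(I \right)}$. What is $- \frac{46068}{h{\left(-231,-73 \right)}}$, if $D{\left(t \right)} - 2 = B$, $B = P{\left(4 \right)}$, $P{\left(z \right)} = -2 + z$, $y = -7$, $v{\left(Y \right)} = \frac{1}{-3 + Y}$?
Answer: $\frac{291764}{89} \approx 3278.2$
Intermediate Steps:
$B = 2$ ($B = -2 + 4 = 2$)
$D{\left(t \right)} = 4$ ($D{\left(t \right)} = 2 + 2 = 4$)
$h{\left(F,I \right)} = -14 + \frac{4}{-3 + I}$ ($h{\left(F,I \right)} = -7 - \left(7 - \frac{1}{-3 + I} 4\right) = -7 - \left(7 - \frac{4}{-3 + I}\right) = -14 + \frac{4}{-3 + I}$)
$- \frac{46068}{h{\left(-231,-73 \right)}} = - \frac{46068}{2 \frac{1}{-3 - 73} \left(23 - -511\right)} = - \frac{46068}{2 \frac{1}{-76} \left(23 + 511\right)} = - \frac{46068}{2 \left(- \frac{1}{76}\right) 534} = - \frac{46068}{- \frac{267}{19}} = \left(-46068\right) \left(- \frac{19}{267}\right) = \frac{291764}{89}$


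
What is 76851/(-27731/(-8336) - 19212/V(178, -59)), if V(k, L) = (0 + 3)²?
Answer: -1921889808/53300551 ≈ -36.058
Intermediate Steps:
V(k, L) = 9 (V(k, L) = 3² = 9)
76851/(-27731/(-8336) - 19212/V(178, -59)) = 76851/(-27731/(-8336) - 19212/9) = 76851/(-27731*(-1/8336) - 19212*⅑) = 76851/(27731/8336 - 6404/3) = 76851/(-53300551/25008) = 76851*(-25008/53300551) = -1921889808/53300551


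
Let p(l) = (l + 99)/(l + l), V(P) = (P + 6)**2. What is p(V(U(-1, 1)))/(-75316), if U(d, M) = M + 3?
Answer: -199/15063200 ≈ -1.3211e-5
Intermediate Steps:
U(d, M) = 3 + M
V(P) = (6 + P)**2
p(l) = (99 + l)/(2*l) (p(l) = (99 + l)/((2*l)) = (99 + l)*(1/(2*l)) = (99 + l)/(2*l))
p(V(U(-1, 1)))/(-75316) = ((99 + (6 + (3 + 1))**2)/(2*((6 + (3 + 1))**2)))/(-75316) = ((99 + (6 + 4)**2)/(2*((6 + 4)**2)))*(-1/75316) = ((99 + 10**2)/(2*(10**2)))*(-1/75316) = ((1/2)*(99 + 100)/100)*(-1/75316) = ((1/2)*(1/100)*199)*(-1/75316) = (199/200)*(-1/75316) = -199/15063200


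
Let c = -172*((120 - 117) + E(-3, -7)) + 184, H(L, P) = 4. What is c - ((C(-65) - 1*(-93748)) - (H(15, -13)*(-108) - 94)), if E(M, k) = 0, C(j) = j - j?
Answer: -94606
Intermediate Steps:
C(j) = 0
c = -332 (c = -172*((120 - 117) + 0) + 184 = -172*(3 + 0) + 184 = -172*3 + 184 = -516 + 184 = -332)
c - ((C(-65) - 1*(-93748)) - (H(15, -13)*(-108) - 94)) = -332 - ((0 - 1*(-93748)) - (4*(-108) - 94)) = -332 - ((0 + 93748) - (-432 - 94)) = -332 - (93748 - 1*(-526)) = -332 - (93748 + 526) = -332 - 1*94274 = -332 - 94274 = -94606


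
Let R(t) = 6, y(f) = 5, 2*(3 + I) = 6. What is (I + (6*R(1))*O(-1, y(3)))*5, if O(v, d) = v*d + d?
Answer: 0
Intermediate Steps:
I = 0 (I = -3 + (½)*6 = -3 + 3 = 0)
O(v, d) = d + d*v (O(v, d) = d*v + d = d + d*v)
(I + (6*R(1))*O(-1, y(3)))*5 = (0 + (6*6)*(5*(1 - 1)))*5 = (0 + 36*(5*0))*5 = (0 + 36*0)*5 = (0 + 0)*5 = 0*5 = 0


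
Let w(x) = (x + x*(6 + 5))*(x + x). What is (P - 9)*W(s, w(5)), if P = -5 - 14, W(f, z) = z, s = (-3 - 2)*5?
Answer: -16800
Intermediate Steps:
w(x) = 24*x² (w(x) = (x + x*11)*(2*x) = (x + 11*x)*(2*x) = (12*x)*(2*x) = 24*x²)
s = -25 (s = -5*5 = -25)
P = -19
(P - 9)*W(s, w(5)) = (-19 - 9)*(24*5²) = -672*25 = -28*600 = -16800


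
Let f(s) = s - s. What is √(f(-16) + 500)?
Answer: 10*√5 ≈ 22.361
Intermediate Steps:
f(s) = 0
√(f(-16) + 500) = √(0 + 500) = √500 = 10*√5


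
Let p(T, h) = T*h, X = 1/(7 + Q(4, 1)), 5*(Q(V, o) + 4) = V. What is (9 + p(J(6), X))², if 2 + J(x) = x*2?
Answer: 48841/361 ≈ 135.29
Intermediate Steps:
J(x) = -2 + 2*x (J(x) = -2 + x*2 = -2 + 2*x)
Q(V, o) = -4 + V/5
X = 5/19 (X = 1/(7 + (-4 + (⅕)*4)) = 1/(7 + (-4 + ⅘)) = 1/(7 - 16/5) = 1/(19/5) = 5/19 ≈ 0.26316)
(9 + p(J(6), X))² = (9 + (-2 + 2*6)*(5/19))² = (9 + (-2 + 12)*(5/19))² = (9 + 10*(5/19))² = (9 + 50/19)² = (221/19)² = 48841/361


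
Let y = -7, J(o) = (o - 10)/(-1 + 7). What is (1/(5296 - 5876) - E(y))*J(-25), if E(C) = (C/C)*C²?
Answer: 198947/696 ≈ 285.84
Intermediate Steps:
J(o) = -5/3 + o/6 (J(o) = (-10 + o)/6 = (-10 + o)*(⅙) = -5/3 + o/6)
E(C) = C² (E(C) = 1*C² = C²)
(1/(5296 - 5876) - E(y))*J(-25) = (1/(5296 - 5876) - 1*(-7)²)*(-5/3 + (⅙)*(-25)) = (1/(-580) - 1*49)*(-5/3 - 25/6) = (-1/580 - 49)*(-35/6) = -28421/580*(-35/6) = 198947/696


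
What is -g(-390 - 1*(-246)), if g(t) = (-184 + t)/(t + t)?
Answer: -41/36 ≈ -1.1389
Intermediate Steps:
g(t) = (-184 + t)/(2*t) (g(t) = (-184 + t)/((2*t)) = (-184 + t)*(1/(2*t)) = (-184 + t)/(2*t))
-g(-390 - 1*(-246)) = -(-184 + (-390 - 1*(-246)))/(2*(-390 - 1*(-246))) = -(-184 + (-390 + 246))/(2*(-390 + 246)) = -(-184 - 144)/(2*(-144)) = -(-1)*(-328)/(2*144) = -1*41/36 = -41/36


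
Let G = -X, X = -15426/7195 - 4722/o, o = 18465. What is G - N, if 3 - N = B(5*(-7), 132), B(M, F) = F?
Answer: 1163813197/8857045 ≈ 131.40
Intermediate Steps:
X = -21254392/8857045 (X = -15426/7195 - 4722/18465 = -15426*1/7195 - 4722*1/18465 = -15426/7195 - 1574/6155 = -21254392/8857045 ≈ -2.3997)
G = 21254392/8857045 (G = -1*(-21254392/8857045) = 21254392/8857045 ≈ 2.3997)
N = -129 (N = 3 - 1*132 = 3 - 132 = -129)
G - N = 21254392/8857045 - 1*(-129) = 21254392/8857045 + 129 = 1163813197/8857045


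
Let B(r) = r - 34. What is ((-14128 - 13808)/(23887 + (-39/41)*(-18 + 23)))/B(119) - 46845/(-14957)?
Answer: 970440040017/311216356585 ≈ 3.1182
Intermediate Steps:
B(r) = -34 + r
((-14128 - 13808)/(23887 + (-39/41)*(-18 + 23)))/B(119) - 46845/(-14957) = ((-14128 - 13808)/(23887 + (-39/41)*(-18 + 23)))/(-34 + 119) - 46845/(-14957) = -27936/(23887 - 39*1/41*5)/85 - 46845*(-1/14957) = -27936/(23887 - 39/41*5)*(1/85) + 46845/14957 = -27936/(23887 - 195/41)*(1/85) + 46845/14957 = -27936/979172/41*(1/85) + 46845/14957 = -27936*41/979172*(1/85) + 46845/14957 = -286344/244793*1/85 + 46845/14957 = -286344/20807405 + 46845/14957 = 970440040017/311216356585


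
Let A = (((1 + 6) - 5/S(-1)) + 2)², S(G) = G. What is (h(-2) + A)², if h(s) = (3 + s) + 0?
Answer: 38809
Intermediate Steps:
h(s) = 3 + s
A = 196 (A = (((1 + 6) - 5/(-1)) + 2)² = ((7 - 5*(-1)) + 2)² = ((7 + 5) + 2)² = (12 + 2)² = 14² = 196)
(h(-2) + A)² = ((3 - 2) + 196)² = (1 + 196)² = 197² = 38809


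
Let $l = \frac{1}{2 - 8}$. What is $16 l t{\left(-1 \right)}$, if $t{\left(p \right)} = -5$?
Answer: $\frac{40}{3} \approx 13.333$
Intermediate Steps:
$l = - \frac{1}{6}$ ($l = \frac{1}{-6} = - \frac{1}{6} \approx -0.16667$)
$16 l t{\left(-1 \right)} = 16 \left(- \frac{1}{6}\right) \left(-5\right) = \left(- \frac{8}{3}\right) \left(-5\right) = \frac{40}{3}$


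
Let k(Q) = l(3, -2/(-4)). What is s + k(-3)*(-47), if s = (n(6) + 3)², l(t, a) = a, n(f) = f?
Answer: 115/2 ≈ 57.500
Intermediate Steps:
k(Q) = ½ (k(Q) = -2/(-4) = -2*(-¼) = ½)
s = 81 (s = (6 + 3)² = 9² = 81)
s + k(-3)*(-47) = 81 + (½)*(-47) = 81 - 47/2 = 115/2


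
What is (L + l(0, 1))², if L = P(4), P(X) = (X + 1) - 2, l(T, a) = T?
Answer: 9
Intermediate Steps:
P(X) = -1 + X (P(X) = (1 + X) - 2 = -1 + X)
L = 3 (L = -1 + 4 = 3)
(L + l(0, 1))² = (3 + 0)² = 3² = 9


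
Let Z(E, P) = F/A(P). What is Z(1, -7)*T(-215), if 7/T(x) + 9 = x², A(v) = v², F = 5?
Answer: 5/323512 ≈ 1.5455e-5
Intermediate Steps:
Z(E, P) = 5/P² (Z(E, P) = 5/(P²) = 5/P²)
T(x) = 7/(-9 + x²)
Z(1, -7)*T(-215) = (5/(-7)²)*(7/(-9 + (-215)²)) = (5*(1/49))*(7/(-9 + 46225)) = 5*(7/46216)/49 = 5*(7*(1/46216))/49 = (5/49)*(7/46216) = 5/323512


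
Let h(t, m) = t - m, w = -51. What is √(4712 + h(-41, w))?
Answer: √4722 ≈ 68.717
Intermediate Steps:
√(4712 + h(-41, w)) = √(4712 + (-41 - 1*(-51))) = √(4712 + (-41 + 51)) = √(4712 + 10) = √4722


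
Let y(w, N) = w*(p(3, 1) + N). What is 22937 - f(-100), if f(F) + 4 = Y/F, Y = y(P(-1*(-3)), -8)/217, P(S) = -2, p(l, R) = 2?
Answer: 124454928/5425 ≈ 22941.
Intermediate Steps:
y(w, N) = w*(2 + N)
Y = 12/217 (Y = -2*(2 - 8)/217 = -2*(-6)*(1/217) = 12*(1/217) = 12/217 ≈ 0.055300)
f(F) = -4 + 12/(217*F)
22937 - f(-100) = 22937 - (-4 + (12/217)/(-100)) = 22937 - (-4 + (12/217)*(-1/100)) = 22937 - (-4 - 3/5425) = 22937 - 1*(-21703/5425) = 22937 + 21703/5425 = 124454928/5425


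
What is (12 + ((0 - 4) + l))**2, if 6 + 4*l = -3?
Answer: 529/16 ≈ 33.063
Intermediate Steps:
l = -9/4 (l = -3/2 + (1/4)*(-3) = -3/2 - 3/4 = -9/4 ≈ -2.2500)
(12 + ((0 - 4) + l))**2 = (12 + ((0 - 4) - 9/4))**2 = (12 + (-4 - 9/4))**2 = (12 - 25/4)**2 = (23/4)**2 = 529/16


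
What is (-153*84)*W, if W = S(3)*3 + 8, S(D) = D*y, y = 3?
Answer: -449820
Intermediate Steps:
S(D) = 3*D (S(D) = D*3 = 3*D)
W = 35 (W = (3*3)*3 + 8 = 9*3 + 8 = 27 + 8 = 35)
(-153*84)*W = -153*84*35 = -12852*35 = -449820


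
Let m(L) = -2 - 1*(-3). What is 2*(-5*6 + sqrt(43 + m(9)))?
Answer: -60 + 4*sqrt(11) ≈ -46.734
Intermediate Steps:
m(L) = 1 (m(L) = -2 + 3 = 1)
2*(-5*6 + sqrt(43 + m(9))) = 2*(-5*6 + sqrt(43 + 1)) = 2*(-30 + sqrt(44)) = 2*(-30 + 2*sqrt(11)) = -60 + 4*sqrt(11)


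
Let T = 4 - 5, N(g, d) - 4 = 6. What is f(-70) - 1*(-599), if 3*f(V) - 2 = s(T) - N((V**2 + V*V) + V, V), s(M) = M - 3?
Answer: 595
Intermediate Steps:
N(g, d) = 10 (N(g, d) = 4 + 6 = 10)
T = -1
s(M) = -3 + M
f(V) = -4 (f(V) = 2/3 + ((-3 - 1) - 1*10)/3 = 2/3 + (-4 - 10)/3 = 2/3 + (1/3)*(-14) = 2/3 - 14/3 = -4)
f(-70) - 1*(-599) = -4 - 1*(-599) = -4 + 599 = 595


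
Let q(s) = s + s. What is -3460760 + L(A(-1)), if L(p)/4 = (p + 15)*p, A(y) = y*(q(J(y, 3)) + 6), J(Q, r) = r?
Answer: -3460904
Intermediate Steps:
q(s) = 2*s
A(y) = 12*y (A(y) = y*(2*3 + 6) = y*(6 + 6) = y*12 = 12*y)
L(p) = 4*p*(15 + p) (L(p) = 4*((p + 15)*p) = 4*((15 + p)*p) = 4*(p*(15 + p)) = 4*p*(15 + p))
-3460760 + L(A(-1)) = -3460760 + 4*(12*(-1))*(15 + 12*(-1)) = -3460760 + 4*(-12)*(15 - 12) = -3460760 + 4*(-12)*3 = -3460760 - 144 = -3460904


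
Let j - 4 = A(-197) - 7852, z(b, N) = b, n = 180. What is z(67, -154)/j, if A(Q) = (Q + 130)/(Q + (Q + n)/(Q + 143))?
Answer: -711607/83349990 ≈ -0.0085376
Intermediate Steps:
A(Q) = (130 + Q)/(Q + (180 + Q)/(143 + Q)) (A(Q) = (Q + 130)/(Q + (Q + 180)/(Q + 143)) = (130 + Q)/(Q + (180 + Q)/(143 + Q)))
j = -83349990/10621 (j = 4 + ((18590 + (-197)**2 + 273*(-197))/(180 + (-197)**2 + 144*(-197)) - 7852) = 4 + ((18590 + 38809 - 53781)/(180 + 38809 - 28368) - 7852) = 4 + (3618/10621 - 7852) = 4 - 83392474/10621 = -83349990/10621 ≈ -7847.7)
z(67, -154)/j = 67/(-83349990/10621) = 67*(-10621/83349990) = -711607/83349990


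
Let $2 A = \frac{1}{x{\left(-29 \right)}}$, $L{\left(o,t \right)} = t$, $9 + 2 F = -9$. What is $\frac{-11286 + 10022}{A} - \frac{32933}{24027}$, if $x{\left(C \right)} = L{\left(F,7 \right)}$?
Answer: $- \frac{425214725}{24027} \approx -17697.0$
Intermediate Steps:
$F = -9$ ($F = - \frac{9}{2} + \frac{1}{2} \left(-9\right) = - \frac{9}{2} - \frac{9}{2} = -9$)
$x{\left(C \right)} = 7$
$A = \frac{1}{14}$ ($A = \frac{1}{2 \cdot 7} = \frac{1}{2} \cdot \frac{1}{7} = \frac{1}{14} \approx 0.071429$)
$\frac{-11286 + 10022}{A} - \frac{32933}{24027} = \left(-11286 + 10022\right) \frac{1}{\frac{1}{14}} - \frac{32933}{24027} = \left(-1264\right) 14 - \frac{32933}{24027} = -17696 - \frac{32933}{24027} = - \frac{425214725}{24027}$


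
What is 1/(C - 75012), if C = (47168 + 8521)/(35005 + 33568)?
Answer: -68573/5143742187 ≈ -1.3331e-5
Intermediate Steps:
C = 55689/68573 ≈ 0.81211
1/(C - 75012) = 1/(55689/68573 - 75012) = 1/(-5143742187/68573) = -68573/5143742187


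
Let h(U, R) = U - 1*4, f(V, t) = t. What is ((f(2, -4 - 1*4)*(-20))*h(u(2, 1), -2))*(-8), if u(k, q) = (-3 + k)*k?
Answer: 7680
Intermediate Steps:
u(k, q) = k*(-3 + k)
h(U, R) = -4 + U (h(U, R) = U - 4 = -4 + U)
((f(2, -4 - 1*4)*(-20))*h(u(2, 1), -2))*(-8) = (((-4 - 1*4)*(-20))*(-4 + 2*(-3 + 2)))*(-8) = (((-4 - 4)*(-20))*(-4 + 2*(-1)))*(-8) = ((-8*(-20))*(-4 - 2))*(-8) = (160*(-6))*(-8) = -960*(-8) = 7680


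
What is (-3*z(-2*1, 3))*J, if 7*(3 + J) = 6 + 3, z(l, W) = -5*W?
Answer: -540/7 ≈ -77.143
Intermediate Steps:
J = -12/7 (J = -3 + (6 + 3)/7 = -3 + (1/7)*9 = -3 + 9/7 = -12/7 ≈ -1.7143)
(-3*z(-2*1, 3))*J = -(-15)*3*(-12/7) = -3*(-15)*(-12/7) = 45*(-12/7) = -540/7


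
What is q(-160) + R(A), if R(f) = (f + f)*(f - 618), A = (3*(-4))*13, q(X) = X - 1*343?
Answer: 240985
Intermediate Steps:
q(X) = -343 + X (q(X) = X - 343 = -343 + X)
A = -156 (A = -12*13 = -156)
R(f) = 2*f*(-618 + f) (R(f) = (2*f)*(-618 + f) = 2*f*(-618 + f))
q(-160) + R(A) = (-343 - 160) + 2*(-156)*(-618 - 156) = -503 + 2*(-156)*(-774) = -503 + 241488 = 240985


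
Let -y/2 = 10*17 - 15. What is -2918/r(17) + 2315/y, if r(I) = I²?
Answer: -314723/17918 ≈ -17.565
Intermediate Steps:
y = -310 (y = -2*(10*17 - 15) = -2*(170 - 15) = -2*155 = -310)
-2918/r(17) + 2315/y = -2918/(17²) + 2315/(-310) = -2918/289 + 2315*(-1/310) = -2918*1/289 - 463/62 = -2918/289 - 463/62 = -314723/17918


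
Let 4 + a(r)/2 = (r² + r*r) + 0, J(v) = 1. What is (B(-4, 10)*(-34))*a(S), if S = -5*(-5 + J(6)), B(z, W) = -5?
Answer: 270640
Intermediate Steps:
S = 20 (S = -5*(-5 + 1) = -5*(-4) = 20)
a(r) = -8 + 4*r² (a(r) = -8 + 2*((r² + r*r) + 0) = -8 + 2*((r² + r²) + 0) = -8 + 2*(2*r² + 0) = -8 + 2*(2*r²) = -8 + 4*r²)
(B(-4, 10)*(-34))*a(S) = (-5*(-34))*(-8 + 4*20²) = 170*(-8 + 4*400) = 170*(-8 + 1600) = 170*1592 = 270640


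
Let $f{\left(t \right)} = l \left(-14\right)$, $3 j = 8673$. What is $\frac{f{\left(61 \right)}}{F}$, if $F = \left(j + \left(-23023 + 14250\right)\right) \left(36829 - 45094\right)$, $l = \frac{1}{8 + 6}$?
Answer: $- \frac{1}{48614730} \approx -2.057 \cdot 10^{-8}$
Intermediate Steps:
$l = \frac{1}{14} \approx 0.071429$
$j = 2891$ ($j = \frac{1}{3} \cdot 8673 = 2891$)
$F = 48614730$ ($F = \left(2891 + \left(-23023 + 14250\right)\right) \left(36829 - 45094\right) = \left(2891 - 8773\right) \left(-8265\right) = \left(-5882\right) \left(-8265\right) = 48614730$)
$f{\left(t \right)} = -1$ ($f{\left(t \right)} = \frac{1}{14} \left(-14\right) = -1$)
$\frac{f{\left(61 \right)}}{F} = - \frac{1}{48614730}$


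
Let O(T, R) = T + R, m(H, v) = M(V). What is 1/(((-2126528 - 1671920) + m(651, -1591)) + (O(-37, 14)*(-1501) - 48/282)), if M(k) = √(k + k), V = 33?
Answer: -2771503567/10431732035117165 - 2209*√66/31295196105351495 ≈ -2.6568e-7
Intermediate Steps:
M(k) = √2*√k (M(k) = √(2*k) = √2*√k)
m(H, v) = √66 (m(H, v) = √2*√33 = √66)
O(T, R) = R + T
1/(((-2126528 - 1671920) + m(651, -1591)) + (O(-37, 14)*(-1501) - 48/282)) = 1/(((-2126528 - 1671920) + √66) + ((14 - 37)*(-1501) - 48/282)) = 1/((-3798448 + √66) + (-23*(-1501) - 48*1/282)) = 1/((-3798448 + √66) + (34523 - 8/47)) = 1/((-3798448 + √66) + 1622573/47) = 1/(-176904483/47 + √66)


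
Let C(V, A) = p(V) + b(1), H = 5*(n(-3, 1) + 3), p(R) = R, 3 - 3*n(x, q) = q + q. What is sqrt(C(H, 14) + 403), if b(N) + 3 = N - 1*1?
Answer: 25*sqrt(6)/3 ≈ 20.412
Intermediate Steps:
n(x, q) = 1 - 2*q/3 (n(x, q) = 1 - (q + q)/3 = 1 - 2*q/3)
b(N) = -4 + N (b(N) = -3 + (N - 1*1) = -3 + (N - 1) = -3 + (-1 + N) = -4 + N)
H = 50/3 (H = 5*((1 - 2/3*1) + 3) = 5*((1 - 2/3) + 3) = 5*(1/3 + 3) = 5*(10/3) = 50/3 ≈ 16.667)
C(V, A) = -3 + V (C(V, A) = V + (-4 + 1) = V - 3 = -3 + V)
sqrt(C(H, 14) + 403) = sqrt((-3 + 50/3) + 403) = sqrt(41/3 + 403) = sqrt(1250/3) = 25*sqrt(6)/3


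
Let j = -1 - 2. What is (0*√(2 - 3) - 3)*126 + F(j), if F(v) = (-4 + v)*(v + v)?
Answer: -336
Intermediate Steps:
j = -3
F(v) = 2*v*(-4 + v) (F(v) = (-4 + v)*(2*v) = 2*v*(-4 + v))
(0*√(2 - 3) - 3)*126 + F(j) = (0*√(2 - 3) - 3)*126 + 2*(-3)*(-4 - 3) = (0*√(-1) - 3)*126 + 2*(-3)*(-7) = (0*I - 3)*126 + 42 = (0 - 3)*126 + 42 = -3*126 + 42 = -378 + 42 = -336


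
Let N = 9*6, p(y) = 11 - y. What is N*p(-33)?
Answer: 2376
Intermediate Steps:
N = 54
N*p(-33) = 54*(11 - 1*(-33)) = 54*(11 + 33) = 54*44 = 2376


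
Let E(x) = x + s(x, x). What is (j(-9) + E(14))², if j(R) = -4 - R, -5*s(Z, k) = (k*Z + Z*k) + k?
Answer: 96721/25 ≈ 3868.8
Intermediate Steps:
s(Z, k) = -k/5 - 2*Z*k/5 (s(Z, k) = -((k*Z + Z*k) + k)/5 = -((Z*k + Z*k) + k)/5 = -(2*Z*k + k)/5 = -(k + 2*Z*k)/5 = -k/5 - 2*Z*k/5)
E(x) = x - x*(1 + 2*x)/5
(j(-9) + E(14))² = ((-4 - 1*(-9)) + (⅖)*14*(2 - 1*14))² = ((-4 + 9) + (⅖)*14*(2 - 14))² = (5 + (⅖)*14*(-12))² = (5 - 336/5)² = (-311/5)² = 96721/25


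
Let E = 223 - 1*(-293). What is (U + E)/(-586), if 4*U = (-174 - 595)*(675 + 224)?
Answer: 689267/2344 ≈ 294.06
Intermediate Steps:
E = 516 (E = 223 + 293 = 516)
U = -691331/4 (U = ((-174 - 595)*(675 + 224))/4 = (-769*899)/4 = (¼)*(-691331) = -691331/4 ≈ -1.7283e+5)
(U + E)/(-586) = (-691331/4 + 516)/(-586) = -1/586*(-689267/4) = 689267/2344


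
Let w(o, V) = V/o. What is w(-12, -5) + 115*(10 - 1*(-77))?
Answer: 120065/12 ≈ 10005.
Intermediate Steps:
w(-12, -5) + 115*(10 - 1*(-77)) = -5/(-12) + 115*(10 - 1*(-77)) = -5*(-1/12) + 115*(10 + 77) = 5/12 + 115*87 = 5/12 + 10005 = 120065/12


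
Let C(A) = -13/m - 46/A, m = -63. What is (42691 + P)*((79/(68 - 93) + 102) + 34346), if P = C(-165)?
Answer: 127382181601516/86625 ≈ 1.4705e+9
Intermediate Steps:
C(A) = 13/63 - 46/A (C(A) = -13/(-63) - 46/A = -13*(-1/63) - 46/A = 13/63 - 46/A)
P = 1681/3465 (P = 13/63 - 46/(-165) = 13/63 - 46*(-1/165) = 13/63 + 46/165 = 1681/3465 ≈ 0.48514)
(42691 + P)*((79/(68 - 93) + 102) + 34346) = (42691 + 1681/3465)*((79/(68 - 93) + 102) + 34346) = 147925996*((79/(-25) + 102) + 34346)/3465 = 147925996*((-1/25*79 + 102) + 34346)/3465 = 147925996*((-79/25 + 102) + 34346)/3465 = 147925996*(2471/25 + 34346)/3465 = (147925996/3465)*(861121/25) = 127382181601516/86625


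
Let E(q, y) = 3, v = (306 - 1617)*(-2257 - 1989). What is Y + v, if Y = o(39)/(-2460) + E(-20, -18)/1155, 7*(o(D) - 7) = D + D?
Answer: 210881513123/37884 ≈ 5.5665e+6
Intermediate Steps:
o(D) = 7 + 2*D/7 (o(D) = 7 + (D + D)/7 = 7 + (2*D)/7 = 7 + 2*D/7)
v = 5566506 (v = -1311*(-4246) = 5566506)
Y = -181/37884 (Y = (7 + (2/7)*39)/(-2460) + 3/1155 = (7 + 78/7)*(-1/2460) + 3*(1/1155) = (127/7)*(-1/2460) + 1/385 = -127/17220 + 1/385 = -181/37884 ≈ -0.0047777)
Y + v = -181/37884 + 5566506 = 210881513123/37884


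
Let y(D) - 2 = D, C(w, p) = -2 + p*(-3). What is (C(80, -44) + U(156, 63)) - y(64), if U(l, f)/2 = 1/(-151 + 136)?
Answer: 958/15 ≈ 63.867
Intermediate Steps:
C(w, p) = -2 - 3*p
U(l, f) = -2/15 (U(l, f) = 2/(-151 + 136) = 2/(-15) = 2*(-1/15) = -2/15)
y(D) = 2 + D
(C(80, -44) + U(156, 63)) - y(64) = ((-2 - 3*(-44)) - 2/15) - (2 + 64) = ((-2 + 132) - 2/15) - 1*66 = (130 - 2/15) - 66 = 1948/15 - 66 = 958/15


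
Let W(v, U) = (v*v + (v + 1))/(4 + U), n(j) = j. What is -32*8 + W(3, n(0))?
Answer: -1011/4 ≈ -252.75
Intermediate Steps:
W(v, U) = (1 + v + v²)/(4 + U) (W(v, U) = (v² + (1 + v))/(4 + U) = (1 + v + v²)/(4 + U))
-32*8 + W(3, n(0)) = -32*8 + (1 + 3 + 3²)/(4 + 0) = -256 + (1 + 3 + 9)/4 = -256 + (¼)*13 = -256 + 13/4 = -1011/4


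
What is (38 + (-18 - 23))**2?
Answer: 9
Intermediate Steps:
(38 + (-18 - 23))**2 = (38 - 41)**2 = (-3)**2 = 9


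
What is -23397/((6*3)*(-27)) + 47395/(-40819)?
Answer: 310669391/6612678 ≈ 46.981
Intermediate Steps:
-23397/((6*3)*(-27)) + 47395/(-40819) = -23397/(18*(-27)) + 47395*(-1/40819) = -23397/(-486) - 47395/40819 = -23397*(-1/486) - 47395/40819 = 7799/162 - 47395/40819 = 310669391/6612678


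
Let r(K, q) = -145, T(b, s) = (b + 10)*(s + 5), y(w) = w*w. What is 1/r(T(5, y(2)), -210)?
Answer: -1/145 ≈ -0.0068966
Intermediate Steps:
y(w) = w²
T(b, s) = (5 + s)*(10 + b) (T(b, s) = (10 + b)*(5 + s) = (5 + s)*(10 + b))
1/r(T(5, y(2)), -210) = 1/(-145) = -1/145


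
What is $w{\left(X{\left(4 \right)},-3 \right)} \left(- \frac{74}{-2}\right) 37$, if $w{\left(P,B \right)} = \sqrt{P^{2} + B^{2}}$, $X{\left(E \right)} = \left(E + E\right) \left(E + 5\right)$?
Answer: $4107 \sqrt{577} \approx 98654.0$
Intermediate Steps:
$X{\left(E \right)} = 2 E \left(5 + E\right)$
$w{\left(P,B \right)} = \sqrt{B^{2} + P^{2}}$
$w{\left(X{\left(4 \right)},-3 \right)} \left(- \frac{74}{-2}\right) 37 = \sqrt{\left(-3\right)^{2} + \left(2 \cdot 4 \left(5 + 4\right)\right)^{2}} \left(- \frac{74}{-2}\right) 37 = \sqrt{9 + \left(2 \cdot 4 \cdot 9\right)^{2}} \left(\left(-74\right) \left(- \frac{1}{2}\right)\right) 37 = \sqrt{9 + 72^{2}} \cdot 37 \cdot 37 = \sqrt{9 + 5184} \cdot 37 \cdot 37 = \sqrt{5193} \cdot 37 \cdot 37 = 3 \sqrt{577} \cdot 37 \cdot 37 = 111 \sqrt{577} \cdot 37 = 4107 \sqrt{577}$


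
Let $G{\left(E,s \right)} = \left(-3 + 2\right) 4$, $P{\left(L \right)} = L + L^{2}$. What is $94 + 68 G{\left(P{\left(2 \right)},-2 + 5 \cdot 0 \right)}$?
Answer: $-178$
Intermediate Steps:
$G{\left(E,s \right)} = -4$ ($G{\left(E,s \right)} = \left(-1\right) 4 = -4$)
$94 + 68 G{\left(P{\left(2 \right)},-2 + 5 \cdot 0 \right)} = 94 + 68 \left(-4\right) = 94 - 272 = -178$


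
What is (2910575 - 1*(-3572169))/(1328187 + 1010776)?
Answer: 6482744/2338963 ≈ 2.7716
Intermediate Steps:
(2910575 - 1*(-3572169))/(1328187 + 1010776) = (2910575 + 3572169)/2338963 = 6482744*(1/2338963) = 6482744/2338963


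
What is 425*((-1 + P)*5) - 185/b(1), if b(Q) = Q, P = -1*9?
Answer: -21435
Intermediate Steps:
P = -9
425*((-1 + P)*5) - 185/b(1) = 425*((-1 - 9)*5) - 185/1 = 425*(-10*5) - 185*1 = 425*(-50) - 185 = -21250 - 185 = -21435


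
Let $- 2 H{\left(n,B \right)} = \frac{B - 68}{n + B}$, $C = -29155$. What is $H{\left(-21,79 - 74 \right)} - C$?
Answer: $\frac{932897}{32} \approx 29153.0$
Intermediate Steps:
$H{\left(n,B \right)} = - \frac{-68 + B}{2 \left(B + n\right)}$ ($H{\left(n,B \right)} = - \frac{\left(B - 68\right) \frac{1}{n + B}}{2} = - \frac{\left(-68 + B\right) \frac{1}{B + n}}{2} = - \frac{\frac{1}{B + n} \left(-68 + B\right)}{2} = - \frac{-68 + B}{2 \left(B + n\right)}$)
$H{\left(-21,79 - 74 \right)} - C = \frac{34 - \frac{79 - 74}{2}}{\left(79 - 74\right) - 21} - -29155 = \frac{34 - \frac{79 - 74}{2}}{\left(79 - 74\right) - 21} + 29155 = \frac{34 - \frac{5}{2}}{5 - 21} + 29155 = \frac{34 - \frac{5}{2}}{-16} + 29155 = \left(- \frac{1}{16}\right) \frac{63}{2} + 29155 = - \frac{63}{32} + 29155 = \frac{932897}{32}$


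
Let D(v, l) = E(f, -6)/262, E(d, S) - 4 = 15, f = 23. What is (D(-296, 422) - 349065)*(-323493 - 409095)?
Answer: 33499421799234/131 ≈ 2.5572e+11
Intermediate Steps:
E(d, S) = 19 (E(d, S) = 4 + 15 = 19)
D(v, l) = 19/262
(D(-296, 422) - 349065)*(-323493 - 409095) = (19/262 - 349065)*(-323493 - 409095) = -91455011/262*(-732588) = 33499421799234/131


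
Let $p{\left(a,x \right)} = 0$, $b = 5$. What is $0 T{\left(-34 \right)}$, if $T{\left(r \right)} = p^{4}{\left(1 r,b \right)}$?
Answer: $0$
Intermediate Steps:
$T{\left(r \right)} = 0$ ($T{\left(r \right)} = 0^{4} = 0$)
$0 T{\left(-34 \right)} = 0 \cdot 0 = 0$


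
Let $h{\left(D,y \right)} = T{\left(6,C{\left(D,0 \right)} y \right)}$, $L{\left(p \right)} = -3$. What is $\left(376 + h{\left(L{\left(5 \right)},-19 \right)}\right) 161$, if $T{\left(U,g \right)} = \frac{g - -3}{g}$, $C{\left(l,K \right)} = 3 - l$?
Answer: $\frac{2306325}{38} \approx 60693.0$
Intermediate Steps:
$T{\left(U,g \right)} = \frac{3 + g}{g}$ ($T{\left(U,g \right)} = \frac{g + 3}{g} = \frac{3 + g}{g}$)
$h{\left(D,y \right)} = \frac{3 + y \left(3 - D\right)}{y \left(3 - D\right)}$ ($h{\left(D,y \right)} = \frac{3 + \left(3 - D\right) y}{\left(3 - D\right) y} = \frac{3 + y \left(3 - D\right)}{y \left(3 - D\right)}$)
$\left(376 + h{\left(L{\left(5 \right)},-19 \right)}\right) 161 = \left(376 + \frac{-3 - 19 \left(-3 - 3\right)}{\left(-19\right) \left(-3 - 3\right)}\right) 161 = \left(376 - \frac{-3 - -114}{19 \left(-6\right)}\right) 161 = \left(376 - - \frac{-3 + 114}{114}\right) 161 = \left(376 - \left(- \frac{1}{114}\right) 111\right) 161 = \left(376 + \frac{37}{38}\right) 161 = \frac{14325}{38} \cdot 161 = \frac{2306325}{38}$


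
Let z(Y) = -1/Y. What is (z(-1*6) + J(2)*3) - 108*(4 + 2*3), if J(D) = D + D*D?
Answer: -6371/6 ≈ -1061.8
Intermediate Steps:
J(D) = D + D²
(z(-1*6) + J(2)*3) - 108*(4 + 2*3) = (-1/((-1*6)) + (2*(1 + 2))*3) - 108*(4 + 2*3) = (-1/(-6) + (2*3)*3) - 108*(4 + 6) = (-1*(-⅙) + 6*3) - 108*10 = (⅙ + 18) - 1080 = 109/6 - 1080 = -6371/6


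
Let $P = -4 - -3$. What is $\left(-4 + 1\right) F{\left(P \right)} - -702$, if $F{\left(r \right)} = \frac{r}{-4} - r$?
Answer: $\frac{2793}{4} \approx 698.25$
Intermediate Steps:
$P = -1$ ($P = -4 + 3 = -1$)
$F{\left(r \right)} = - \frac{5 r}{4}$ ($F{\left(r \right)} = r \left(- \frac{1}{4}\right) - r = - \frac{r}{4} - r = - \frac{5 r}{4}$)
$\left(-4 + 1\right) F{\left(P \right)} - -702 = \left(-4 + 1\right) \left(\left(- \frac{5}{4}\right) \left(-1\right)\right) - -702 = \left(-3\right) \frac{5}{4} + 702 = - \frac{15}{4} + 702 = \frac{2793}{4}$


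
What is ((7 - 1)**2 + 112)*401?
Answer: 59348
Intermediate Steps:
((7 - 1)**2 + 112)*401 = (6**2 + 112)*401 = (36 + 112)*401 = 148*401 = 59348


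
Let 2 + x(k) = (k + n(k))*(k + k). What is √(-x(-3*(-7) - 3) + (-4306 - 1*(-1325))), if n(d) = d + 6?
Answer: 3*I*√499 ≈ 67.015*I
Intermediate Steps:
n(d) = 6 + d
x(k) = -2 + 2*k*(6 + 2*k) (x(k) = -2 + (k + (6 + k))*(k + k) = -2 + (6 + 2*k)*(2*k) = -2 + 2*k*(6 + 2*k))
√(-x(-3*(-7) - 3) + (-4306 - 1*(-1325))) = √(-(-2 + 4*(-3*(-7) - 3)² + 12*(-3*(-7) - 3)) + (-4306 - 1*(-1325))) = √(-(-2 + 4*(21 - 3)² + 12*(21 - 3)) + (-4306 + 1325)) = √(-(-2 + 4*18² + 12*18) - 2981) = √(-(-2 + 4*324 + 216) - 2981) = √(-(-2 + 1296 + 216) - 2981) = √(-1*1510 - 2981) = √(-1510 - 2981) = √(-4491) = 3*I*√499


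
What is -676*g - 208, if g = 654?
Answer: -442312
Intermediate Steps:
-676*g - 208 = -676*654 - 208 = -442104 - 208 = -442312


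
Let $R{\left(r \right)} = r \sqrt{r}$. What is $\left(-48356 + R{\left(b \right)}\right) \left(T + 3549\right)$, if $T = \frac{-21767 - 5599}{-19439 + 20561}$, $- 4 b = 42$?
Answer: $- \frac{2897412392}{17} - \frac{6920571 i \sqrt{42}}{374} \approx -1.7044 \cdot 10^{8} - 1.1992 \cdot 10^{5} i$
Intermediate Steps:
$b = - \frac{21}{2}$ ($b = \left(- \frac{1}{4}\right) 42 = - \frac{21}{2} \approx -10.5$)
$T = - \frac{4561}{187}$ ($T = - \frac{27366}{1122} = \left(-27366\right) \frac{1}{1122} = - \frac{4561}{187} \approx -24.39$)
$R{\left(r \right)} = r^{\frac{3}{2}}$
$\left(-48356 + R{\left(b \right)}\right) \left(T + 3549\right) = \left(-48356 + \left(- \frac{21}{2}\right)^{\frac{3}{2}}\right) \left(- \frac{4561}{187} + 3549\right) = \left(-48356 - \frac{21 i \sqrt{42}}{4}\right) \frac{659102}{187} = - \frac{2897412392}{17} - \frac{6920571 i \sqrt{42}}{374}$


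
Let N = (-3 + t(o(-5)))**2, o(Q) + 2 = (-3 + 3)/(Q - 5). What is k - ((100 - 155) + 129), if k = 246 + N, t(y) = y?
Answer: 197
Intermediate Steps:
o(Q) = -2 (o(Q) = -2 + (-3 + 3)/(Q - 5) = -2 + 0/(-5 + Q) = -2 + 0 = -2)
N = 25 (N = (-3 - 2)**2 = (-5)**2 = 25)
k = 271 (k = 246 + 25 = 271)
k - ((100 - 155) + 129) = 271 - ((100 - 155) + 129) = 271 - (-55 + 129) = 271 - 1*74 = 271 - 74 = 197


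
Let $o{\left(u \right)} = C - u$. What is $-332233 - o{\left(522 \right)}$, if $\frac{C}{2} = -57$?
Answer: $-331597$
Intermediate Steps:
$C = -114$ ($C = 2 \left(-57\right) = -114$)
$o{\left(u \right)} = -114 - u$
$-332233 - o{\left(522 \right)} = -332233 - \left(-114 - 522\right) = -332233 - -636 = -332233 + 636 = -331597$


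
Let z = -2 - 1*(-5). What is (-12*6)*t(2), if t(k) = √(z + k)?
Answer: -72*√5 ≈ -161.00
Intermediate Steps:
z = 3 (z = -2 + 5 = 3)
t(k) = √(3 + k)
(-12*6)*t(2) = (-12*6)*√(3 + 2) = -72*√5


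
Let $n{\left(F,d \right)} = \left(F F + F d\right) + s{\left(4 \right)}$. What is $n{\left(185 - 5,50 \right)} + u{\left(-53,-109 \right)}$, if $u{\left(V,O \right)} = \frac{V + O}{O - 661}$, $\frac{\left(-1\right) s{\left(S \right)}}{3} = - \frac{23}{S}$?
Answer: $\frac{63782889}{1540} \approx 41417.0$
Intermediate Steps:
$s{\left(S \right)} = \frac{69}{S}$ ($s{\left(S \right)} = - 3 \left(- \frac{23}{S}\right) = \frac{69}{S}$)
$u{\left(V,O \right)} = \frac{O + V}{-661 + O}$
$n{\left(F,d \right)} = \frac{69}{4} + F^{2} + F d$ ($n{\left(F,d \right)} = \left(F F + F d\right) + \frac{69}{4} = \left(F^{2} + F d\right) + 69 \cdot \frac{1}{4} = \left(F^{2} + F d\right) + \frac{69}{4} = \frac{69}{4} + F^{2} + F d$)
$n{\left(185 - 5,50 \right)} + u{\left(-53,-109 \right)} = \left(\frac{69}{4} + \left(185 - 5\right)^{2} + \left(185 - 5\right) 50\right) + \frac{-109 - 53}{-661 - 109} = \left(\frac{69}{4} + 180^{2} + 180 \cdot 50\right) + \frac{1}{-770} \left(-162\right) = \left(\frac{69}{4} + 32400 + 9000\right) - - \frac{81}{385} = \frac{165669}{4} + \frac{81}{385} = \frac{63782889}{1540}$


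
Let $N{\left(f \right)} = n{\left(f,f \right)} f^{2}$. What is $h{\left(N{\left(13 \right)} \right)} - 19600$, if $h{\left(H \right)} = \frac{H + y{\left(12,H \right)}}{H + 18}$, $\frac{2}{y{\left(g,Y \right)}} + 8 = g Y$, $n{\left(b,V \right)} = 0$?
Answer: $- \frac{1411201}{72} \approx -19600.0$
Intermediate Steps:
$y{\left(g,Y \right)} = \frac{2}{-8 + Y g}$ ($y{\left(g,Y \right)} = \frac{2}{-8 + g Y} = \frac{2}{-8 + Y g}$)
$N{\left(f \right)} = 0$ ($N{\left(f \right)} = 0 f^{2} = 0$)
$h{\left(H \right)} = \frac{H + \frac{2}{-8 + 12 H}}{18 + H}$ ($h{\left(H \right)} = \frac{H + \frac{2}{-8 + H 12}}{H + 18} = \frac{H + \frac{2}{-8 + 12 H}}{18 + H}$)
$h{\left(N{\left(13 \right)} \right)} - 19600 = \frac{\frac{1}{2} + 0 \left(-2 + 3 \cdot 0\right)}{\left(-2 + 3 \cdot 0\right) \left(18 + 0\right)} - 19600 = \frac{\frac{1}{2} + 0 \left(-2 + 0\right)}{\left(-2 + 0\right) 18} - 19600 = \frac{1}{-2} \cdot \frac{1}{18} \left(\frac{1}{2} + 0 \left(-2\right)\right) - 19600 = \left(- \frac{1}{2}\right) \frac{1}{18} \left(\frac{1}{2} + 0\right) - 19600 = \left(- \frac{1}{2}\right) \frac{1}{18} \cdot \frac{1}{2} - 19600 = - \frac{1}{72} - 19600 = - \frac{1411201}{72}$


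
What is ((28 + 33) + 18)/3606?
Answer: 79/3606 ≈ 0.021908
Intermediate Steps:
((28 + 33) + 18)/3606 = (61 + 18)/3606 = (1/3606)*79 = 79/3606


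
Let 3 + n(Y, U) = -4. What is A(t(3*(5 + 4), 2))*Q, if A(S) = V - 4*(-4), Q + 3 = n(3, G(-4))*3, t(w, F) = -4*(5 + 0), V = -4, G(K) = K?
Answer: -288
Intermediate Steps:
n(Y, U) = -7 (n(Y, U) = -3 - 4 = -7)
t(w, F) = -20 (t(w, F) = -4*5 = -20)
Q = -24 (Q = -3 - 7*3 = -3 - 21 = -24)
A(S) = 12 (A(S) = -4 - 4*(-4) = -4 + 16 = 12)
A(t(3*(5 + 4), 2))*Q = 12*(-24) = -288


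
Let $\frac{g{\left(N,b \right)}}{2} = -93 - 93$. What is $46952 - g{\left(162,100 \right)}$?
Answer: $47324$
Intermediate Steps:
$g{\left(N,b \right)} = -372$ ($g{\left(N,b \right)} = 2 \left(-93 - 93\right) = 2 \left(-186\right) = -372$)
$46952 - g{\left(162,100 \right)} = 46952 - -372 = 46952 + 372 = 47324$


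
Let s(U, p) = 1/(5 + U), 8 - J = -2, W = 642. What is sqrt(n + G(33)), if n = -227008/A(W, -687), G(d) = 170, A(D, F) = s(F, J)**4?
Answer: I*sqrt(49110986853034838) ≈ 2.2161e+8*I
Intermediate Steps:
J = 10 (J = 8 - 1*(-2) = 8 + 2 = 10)
A(D, F) = (5 + F)**(-4) (A(D, F) = (1/(5 + F))**4 = (5 + F)**(-4))
n = -49110986853035008 (n = -227008*(5 - 687)**4 = -227008/((-682)**(-4)) = -227008/1/216340335376 = -227008*216340335376 = -49110986853035008)
sqrt(n + G(33)) = sqrt(-49110986853035008 + 170) = sqrt(-49110986853034838) = I*sqrt(49110986853034838)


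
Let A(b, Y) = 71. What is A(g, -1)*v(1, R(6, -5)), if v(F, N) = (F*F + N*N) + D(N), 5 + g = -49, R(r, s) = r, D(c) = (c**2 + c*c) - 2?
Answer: 7597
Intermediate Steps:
D(c) = -2 + 2*c**2 (D(c) = (c**2 + c**2) - 2 = 2*c**2 - 2 = -2 + 2*c**2)
g = -54 (g = -5 - 49 = -54)
v(F, N) = -2 + F**2 + 3*N**2 (v(F, N) = (F*F + N*N) + (-2 + 2*N**2) = (F**2 + N**2) + (-2 + 2*N**2) = -2 + F**2 + 3*N**2)
A(g, -1)*v(1, R(6, -5)) = 71*(-2 + 1**2 + 3*6**2) = 71*(-2 + 1 + 3*36) = 71*(-2 + 1 + 108) = 71*107 = 7597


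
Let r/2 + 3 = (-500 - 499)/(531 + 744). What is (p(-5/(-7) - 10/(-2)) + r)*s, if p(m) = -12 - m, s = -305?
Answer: 4587932/595 ≈ 7710.8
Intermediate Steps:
r = -3216/425 (r = -6 + 2*((-500 - 499)/(531 + 744)) = -6 + 2*(-999/1275) = -6 + 2*(-999*1/1275) = -6 + 2*(-333/425) = -6 - 666/425 = -3216/425 ≈ -7.5671)
(p(-5/(-7) - 10/(-2)) + r)*s = ((-12 - (-5/(-7) - 10/(-2))) - 3216/425)*(-305) = ((-12 - (-5*(-⅐) - 10*(-½))) - 3216/425)*(-305) = ((-12 - (5/7 + 5)) - 3216/425)*(-305) = ((-12 - 1*40/7) - 3216/425)*(-305) = ((-12 - 40/7) - 3216/425)*(-305) = (-124/7 - 3216/425)*(-305) = -75212/2975*(-305) = 4587932/595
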